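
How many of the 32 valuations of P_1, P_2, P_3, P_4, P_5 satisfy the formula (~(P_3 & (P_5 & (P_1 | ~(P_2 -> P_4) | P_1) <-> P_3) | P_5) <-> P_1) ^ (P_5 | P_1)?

8

 P_1    P_2    P_3    P_4    P_5   |    φ  
False  False  False  False  False  |  False
False  False  False  False   True  |  False
False  False  False   True  False  |  False
False  False  False   True   True  |  False
False  False   True  False  False  |  False
False  False   True  False   True  |  False
False  False   True   True  False  |  False
False  False   True   True   True  |  False
False   True  False  False  False  |  False
False   True  False  False   True  |  False
False   True  False   True  False  |  False
False   True  False   True   True  |  False
False   True   True  False  False  |  False
False   True   True  False   True  |  False
False   True   True   True  False  |  False
False   True   True   True   True  |  False
 True  False  False  False  False  |  False
 True  False  False  False   True  |   True
 True  False  False   True  False  |  False
 True  False  False   True   True  |   True
 True  False   True  False  False  |  False
 True  False   True  False   True  |   True
 True  False   True   True  False  |  False
 True  False   True   True   True  |   True
 True   True  False  False  False  |  False
 True   True  False  False   True  |   True
 True   True  False   True  False  |  False
 True   True  False   True   True  |   True
 True   True   True  False  False  |  False
 True   True   True  False   True  |   True
 True   True   True   True  False  |  False
 True   True   True   True   True  |   True
The formula is true on 8 of the 32 rows.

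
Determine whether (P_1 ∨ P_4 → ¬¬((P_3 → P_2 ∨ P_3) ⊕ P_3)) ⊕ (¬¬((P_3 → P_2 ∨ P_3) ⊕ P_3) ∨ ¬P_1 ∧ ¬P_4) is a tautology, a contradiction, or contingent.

contradiction

P_1 | P_2 | P_3 | P_4 | φ
--- | --- | --- | --- | -
 T  |  T  |  T  |  T  | F
 T  |  T  |  T  |  F  | F
 T  |  T  |  F  |  T  | F
 T  |  T  |  F  |  F  | F
 T  |  F  |  T  |  T  | F
 T  |  F  |  T  |  F  | F
 T  |  F  |  F  |  T  | F
 T  |  F  |  F  |  F  | F
 F  |  T  |  T  |  T  | F
 F  |  T  |  T  |  F  | F
 F  |  T  |  F  |  T  | F
 F  |  T  |  F  |  F  | F
 F  |  F  |  T  |  T  | F
 F  |  F  |  T  |  F  | F
 F  |  F  |  F  |  T  | F
 F  |  F  |  F  |  F  | F
Every row is F, so the formula is a contradiction.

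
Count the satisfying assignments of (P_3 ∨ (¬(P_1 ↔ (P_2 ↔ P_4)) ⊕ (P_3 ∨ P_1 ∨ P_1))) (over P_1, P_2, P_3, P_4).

12

P_1  P_2  P_3  P_4  |  (P_2 ↔ P_4)  (P_1 ↔ (P_2 ↔ P_4))  ¬(P_1 ↔ (P_2 ↔ P_4))  (P_3 ∨ P_1 ∨ P_1)  φ
 1    1    1    1   |       1                1                    0                    1          1
 1    1    1    0   |       0                0                    1                    1          1
 1    1    0    1   |       1                1                    0                    1          1
 1    1    0    0   |       0                0                    1                    1          0
 1    0    1    1   |       0                0                    1                    1          1
 1    0    1    0   |       1                1                    0                    1          1
 1    0    0    1   |       0                0                    1                    1          0
 1    0    0    0   |       1                1                    0                    1          1
 0    1    1    1   |       1                0                    1                    1          1
 0    1    1    0   |       0                1                    0                    1          1
 0    1    0    1   |       1                0                    1                    0          1
 0    1    0    0   |       0                1                    0                    0          0
 0    0    1    1   |       0                1                    0                    1          1
 0    0    1    0   |       1                0                    1                    1          1
 0    0    0    1   |       0                1                    0                    0          0
 0    0    0    0   |       1                0                    1                    0          1
The formula is true on 12 of the 16 rows.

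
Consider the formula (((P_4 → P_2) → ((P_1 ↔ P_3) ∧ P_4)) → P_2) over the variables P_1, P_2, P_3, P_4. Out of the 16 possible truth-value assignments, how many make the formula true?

P_1 | P_2 | P_3 | P_4 || (P_4 → P_2) | (P_1 ↔ P_3) | ((P_1 ↔ P_3) ∧ P_4) | φ
 F  |  F  |  F  |  F  ||      T      |      T      |          F          | T
 F  |  F  |  F  |  T  ||      F      |      T      |          T          | F
 F  |  F  |  T  |  F  ||      T      |      F      |          F          | T
 F  |  F  |  T  |  T  ||      F      |      F      |          F          | F
 F  |  T  |  F  |  F  ||      T      |      T      |          F          | T
 F  |  T  |  F  |  T  ||      T      |      T      |          T          | T
 F  |  T  |  T  |  F  ||      T      |      F      |          F          | T
 F  |  T  |  T  |  T  ||      T      |      F      |          F          | T
 T  |  F  |  F  |  F  ||      T      |      F      |          F          | T
 T  |  F  |  F  |  T  ||      F      |      F      |          F          | F
 T  |  F  |  T  |  F  ||      T      |      T      |          F          | T
 T  |  F  |  T  |  T  ||      F      |      T      |          T          | F
 T  |  T  |  F  |  F  ||      T      |      F      |          F          | T
 T  |  T  |  F  |  T  ||      T      |      F      |          F          | T
 T  |  T  |  T  |  F  ||      T      |      T      |          F          | T
 T  |  T  |  T  |  T  ||      T      |      T      |          T          | T
The formula is true on 12 of the 16 rows.

12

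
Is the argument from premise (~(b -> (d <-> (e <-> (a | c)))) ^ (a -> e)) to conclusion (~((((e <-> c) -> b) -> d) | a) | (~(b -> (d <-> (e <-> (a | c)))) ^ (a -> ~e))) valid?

a | b | c | d | e | φ | ψ
- | - | - | - | - | - | -
F | F | F | F | F | T | T
F | F | F | F | T | T | T
F | F | F | T | F | T | T
F | F | F | T | T | T | T
F | F | T | F | F | T | T
F | F | T | F | T | T | T
F | F | T | T | F | T | T
F | F | T | T | T | T | T
F | T | F | F | F | F | T
F | T | F | F | T | T | T
F | T | F | T | F | T | T
F | T | F | T | T | F | F
F | T | T | F | F | T | T
F | T | T | F | T | F | T
F | T | T | T | F | F | F
F | T | T | T | T | T | T
T | F | F | F | F | F | T
T | F | F | F | T | T | F
T | F | F | T | F | F | T
T | F | F | T | T | T | F
T | F | T | F | F | F | T
T | F | T | F | T | T | F
T | F | T | T | F | F | T
T | F | T | T | T | T | F
T | T | F | F | F | F | T
T | T | F | F | T | F | T
T | T | F | T | F | T | F
T | T | F | T | T | T | F
T | T | T | F | F | F | T
T | T | T | F | T | F | T
T | T | T | T | F | T | F
T | T | T | T | T | T | F
At a=T, b=F, c=F, d=F, e=T we have φ true but ψ false, so φ does not entail ψ.

no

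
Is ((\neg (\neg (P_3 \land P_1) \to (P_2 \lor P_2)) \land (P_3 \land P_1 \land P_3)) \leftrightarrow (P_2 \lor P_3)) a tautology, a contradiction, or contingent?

 P_1  |  P_2  |  P_3  |   φ  
----- | ----- | ----- | -----
False | False | False |  True
False | False |  True | False
False |  True | False | False
False |  True |  True | False
 True | False | False |  True
 True | False |  True | False
 True |  True | False | False
 True |  True |  True | False
2 of 8 rows are True, so the formula is contingent.

contingent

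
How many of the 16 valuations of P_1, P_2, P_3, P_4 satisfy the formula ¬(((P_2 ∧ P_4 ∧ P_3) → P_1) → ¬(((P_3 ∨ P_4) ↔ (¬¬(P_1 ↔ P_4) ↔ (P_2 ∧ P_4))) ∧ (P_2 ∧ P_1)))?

P_1 | P_2 | P_3 | P_4 | (P_2 ∧ P_4 ∧ P_3) | ((P_2 ∧ P_4 ∧ P_3) → P_1) | (P_3 ∨ P_4) | (P_1 ↔ P_4) | ¬(P_1 ↔ P_4) | ¬¬(P_1 ↔ P_4) | (P_2 ∧ P_4) | (P_2 ∧ P_1) | φ
--- | --- | --- | --- | ----------------- | ------------------------- | ----------- | ----------- | ------------ | ------------- | ----------- | ----------- | -
 T  |  T  |  T  |  T  |         T         |             T             |      T      |      T      |      F       |       T       |      T      |      T      | T
 T  |  T  |  T  |  F  |         F         |             T             |      T      |      F      |      T       |       F       |      F      |      T      | T
 T  |  T  |  F  |  T  |         F         |             T             |      T      |      T      |      F       |       T       |      T      |      T      | T
 T  |  T  |  F  |  F  |         F         |             T             |      F      |      F      |      T       |       F       |      F      |      T      | F
 T  |  F  |  T  |  T  |         F         |             T             |      T      |      T      |      F       |       T       |      F      |      F      | F
 T  |  F  |  T  |  F  |         F         |             T             |      T      |      F      |      T       |       F       |      F      |      F      | F
 T  |  F  |  F  |  T  |         F         |             T             |      T      |      T      |      F       |       T       |      F      |      F      | F
 T  |  F  |  F  |  F  |         F         |             T             |      F      |      F      |      T       |       F       |      F      |      F      | F
 F  |  T  |  T  |  T  |         T         |             F             |      T      |      F      |      T       |       F       |      T      |      F      | F
 F  |  T  |  T  |  F  |         F         |             T             |      T      |      T      |      F       |       T       |      F      |      F      | F
 F  |  T  |  F  |  T  |         F         |             T             |      T      |      F      |      T       |       F       |      T      |      F      | F
 F  |  T  |  F  |  F  |         F         |             T             |      F      |      T      |      F       |       T       |      F      |      F      | F
 F  |  F  |  T  |  T  |         F         |             T             |      T      |      F      |      T       |       F       |      F      |      F      | F
 F  |  F  |  T  |  F  |         F         |             T             |      T      |      T      |      F       |       T       |      F      |      F      | F
 F  |  F  |  F  |  T  |         F         |             T             |      T      |      F      |      T       |       F       |      F      |      F      | F
 F  |  F  |  F  |  F  |         F         |             T             |      F      |      T      |      F       |       T       |      F      |      F      | F
The formula is true on 3 of the 16 rows.

3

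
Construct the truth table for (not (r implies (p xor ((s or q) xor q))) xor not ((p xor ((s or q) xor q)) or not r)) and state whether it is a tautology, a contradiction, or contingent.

p | q | r | s || φ
1 | 1 | 1 | 1 || 0
1 | 1 | 1 | 0 || 0
1 | 1 | 0 | 1 || 0
1 | 1 | 0 | 0 || 0
1 | 0 | 1 | 1 || 0
1 | 0 | 1 | 0 || 0
1 | 0 | 0 | 1 || 0
1 | 0 | 0 | 0 || 0
0 | 1 | 1 | 1 || 0
0 | 1 | 1 | 0 || 0
0 | 1 | 0 | 1 || 0
0 | 1 | 0 | 0 || 0
0 | 0 | 1 | 1 || 0
0 | 0 | 1 | 0 || 0
0 | 0 | 0 | 1 || 0
0 | 0 | 0 | 0 || 0
Every row is 0, so the formula is a contradiction.

contradiction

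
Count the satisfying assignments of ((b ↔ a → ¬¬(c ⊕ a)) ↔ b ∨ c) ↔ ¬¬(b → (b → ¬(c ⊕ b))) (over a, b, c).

a | b | c || φ
F | F | F || T
F | F | T || F
F | T | F || F
F | T | T || T
T | F | F || T
T | F | T || T
T | T | F || F
T | T | T || F
The formula is true on 4 of the 8 rows.

4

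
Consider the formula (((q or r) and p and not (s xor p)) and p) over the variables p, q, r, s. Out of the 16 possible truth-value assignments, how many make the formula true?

p | q | r | s | (q or r) | (s xor p) | not (s xor p) | φ
- | - | - | - | -------- | --------- | ------------- | -
F | F | F | F |    F     |     F     |       T       | F
F | F | F | T |    F     |     T     |       F       | F
F | F | T | F |    T     |     F     |       T       | F
F | F | T | T |    T     |     T     |       F       | F
F | T | F | F |    T     |     F     |       T       | F
F | T | F | T |    T     |     T     |       F       | F
F | T | T | F |    T     |     F     |       T       | F
F | T | T | T |    T     |     T     |       F       | F
T | F | F | F |    F     |     T     |       F       | F
T | F | F | T |    F     |     F     |       T       | F
T | F | T | F |    T     |     T     |       F       | F
T | F | T | T |    T     |     F     |       T       | T
T | T | F | F |    T     |     T     |       F       | F
T | T | F | T |    T     |     F     |       T       | T
T | T | T | F |    T     |     T     |       F       | F
T | T | T | T |    T     |     F     |       T       | T
The formula is true on 3 of the 16 rows.

3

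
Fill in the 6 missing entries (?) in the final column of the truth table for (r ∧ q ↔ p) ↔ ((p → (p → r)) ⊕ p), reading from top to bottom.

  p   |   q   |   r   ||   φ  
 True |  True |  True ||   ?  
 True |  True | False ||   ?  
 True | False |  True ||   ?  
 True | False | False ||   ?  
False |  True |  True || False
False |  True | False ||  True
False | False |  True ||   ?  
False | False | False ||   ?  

Row p=True, q=True, r=True: (r ∧ q ↔ p) = True, ((p → (p → r)) ⊕ p) = False, so the formula = False.
Row p=True, q=True, r=False: (r ∧ q ↔ p) = False, ((p → (p → r)) ⊕ p) = True, so the formula = False.
Row p=True, q=False, r=True: (r ∧ q ↔ p) = False, ((p → (p → r)) ⊕ p) = False, so the formula = True.
Row p=True, q=False, r=False: (r ∧ q ↔ p) = False, ((p → (p → r)) ⊕ p) = True, so the formula = False.
Row p=False, q=False, r=True: (r ∧ q ↔ p) = True, ((p → (p → r)) ⊕ p) = True, so the formula = True.
Row p=False, q=False, r=False: (r ∧ q ↔ p) = True, ((p → (p → r)) ⊕ p) = True, so the formula = True.

False, False, True, False, True, True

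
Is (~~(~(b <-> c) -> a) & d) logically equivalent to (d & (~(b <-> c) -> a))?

equivalent

a | b | c | d || φ | ψ
F | F | F | F || F | F
F | F | F | T || T | T
F | F | T | F || F | F
F | F | T | T || F | F
F | T | F | F || F | F
F | T | F | T || F | F
F | T | T | F || F | F
F | T | T | T || T | T
T | F | F | F || F | F
T | F | F | T || T | T
T | F | T | F || F | F
T | F | T | T || T | T
T | T | F | F || F | F
T | T | F | T || T | T
T | T | T | F || F | F
T | T | T | T || T | T
The columns for φ and ψ agree on every row, so they are logically equivalent.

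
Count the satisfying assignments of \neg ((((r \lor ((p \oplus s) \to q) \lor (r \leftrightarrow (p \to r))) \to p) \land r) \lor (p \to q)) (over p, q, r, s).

2

p | q | r | s || φ
T | T | T | T || F
T | T | T | F || F
T | T | F | T || F
T | T | F | F || F
T | F | T | T || F
T | F | T | F || F
T | F | F | T || T
T | F | F | F || T
F | T | T | T || F
F | T | T | F || F
F | T | F | T || F
F | T | F | F || F
F | F | T | T || F
F | F | T | F || F
F | F | F | T || F
F | F | F | F || F
The formula is true on 2 of the 16 rows.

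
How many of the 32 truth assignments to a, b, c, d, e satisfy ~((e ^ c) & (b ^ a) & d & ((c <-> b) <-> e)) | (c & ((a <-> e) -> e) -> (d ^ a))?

a | b | c | d | e | φ
- | - | - | - | - | -
F | F | F | F | F | T
F | F | F | F | T | T
F | F | F | T | F | T
F | F | F | T | T | T
F | F | T | F | F | T
F | F | T | F | T | T
F | F | T | T | F | T
F | F | T | T | T | T
F | T | F | F | F | T
F | T | F | F | T | T
F | T | F | T | F | T
F | T | F | T | T | T
F | T | T | F | F | T
F | T | T | F | T | T
F | T | T | T | F | T
F | T | T | T | T | T
T | F | F | F | F | T
T | F | F | F | T | T
T | F | F | T | F | T
T | F | F | T | T | T
T | F | T | F | F | T
T | F | T | F | T | T
T | F | T | T | F | F
T | F | T | T | T | T
T | T | F | F | F | T
T | T | F | F | T | T
T | T | F | T | F | T
T | T | F | T | T | T
T | T | T | F | F | T
T | T | T | F | T | T
T | T | T | T | F | T
T | T | T | T | T | T
The formula is true on 31 of the 32 rows.

31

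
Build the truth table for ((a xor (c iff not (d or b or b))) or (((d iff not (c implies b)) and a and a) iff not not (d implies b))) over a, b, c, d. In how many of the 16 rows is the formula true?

11

a  b  c  d  |  (d or b or b)  not (d or b or b)  (c iff not (d or b or b))  (c implies b)  not (c implies b)  (d iff not (c implies b))  (d implies b)  not (d implies b)  not not (d implies b)  φ
F  F  F  F  |        F                T                      F                    T                F                      T                    T                F                    T            F
F  F  F  T  |        T                F                      T                    T                F                      F                    F                T                    F            T
F  F  T  F  |        F                T                      T                    F                T                      F                    T                F                    T            T
F  F  T  T  |        T                F                      F                    F                T                      T                    F                T                    F            T
F  T  F  F  |        T                F                      T                    T                F                      T                    T                F                    T            T
F  T  F  T  |        T                F                      T                    T                F                      F                    T                F                    T            T
F  T  T  F  |        T                F                      F                    T                F                      T                    T                F                    T            F
F  T  T  T  |        T                F                      F                    T                F                      F                    T                F                    T            F
T  F  F  F  |        F                T                      F                    T                F                      T                    T                F                    T            T
T  F  F  T  |        T                F                      T                    T                F                      F                    F                T                    F            T
T  F  T  F  |        F                T                      T                    F                T                      F                    T                F                    T            F
T  F  T  T  |        T                F                      F                    F                T                      T                    F                T                    F            T
T  T  F  F  |        T                F                      T                    T                F                      T                    T                F                    T            T
T  T  F  T  |        T                F                      T                    T                F                      F                    T                F                    T            F
T  T  T  F  |        T                F                      F                    T                F                      T                    T                F                    T            T
T  T  T  T  |        T                F                      F                    T                F                      F                    T                F                    T            T
The formula is true on 11 of the 16 rows.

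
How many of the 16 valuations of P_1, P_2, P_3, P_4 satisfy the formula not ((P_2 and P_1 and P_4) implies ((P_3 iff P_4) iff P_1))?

1

P_1 | P_2 | P_3 | P_4 || (P_2 and P_1 and P_4) | (P_3 iff P_4) | ((P_3 iff P_4) iff P_1) | φ
 T  |  T  |  T  |  T  ||           T           |       T       |            T            | F
 T  |  T  |  T  |  F  ||           F           |       F       |            F            | F
 T  |  T  |  F  |  T  ||           T           |       F       |            F            | T
 T  |  T  |  F  |  F  ||           F           |       T       |            T            | F
 T  |  F  |  T  |  T  ||           F           |       T       |            T            | F
 T  |  F  |  T  |  F  ||           F           |       F       |            F            | F
 T  |  F  |  F  |  T  ||           F           |       F       |            F            | F
 T  |  F  |  F  |  F  ||           F           |       T       |            T            | F
 F  |  T  |  T  |  T  ||           F           |       T       |            F            | F
 F  |  T  |  T  |  F  ||           F           |       F       |            T            | F
 F  |  T  |  F  |  T  ||           F           |       F       |            T            | F
 F  |  T  |  F  |  F  ||           F           |       T       |            F            | F
 F  |  F  |  T  |  T  ||           F           |       T       |            F            | F
 F  |  F  |  T  |  F  ||           F           |       F       |            T            | F
 F  |  F  |  F  |  T  ||           F           |       F       |            T            | F
 F  |  F  |  F  |  F  ||           F           |       T       |            F            | F
The formula is true on 1 of the 16 rows.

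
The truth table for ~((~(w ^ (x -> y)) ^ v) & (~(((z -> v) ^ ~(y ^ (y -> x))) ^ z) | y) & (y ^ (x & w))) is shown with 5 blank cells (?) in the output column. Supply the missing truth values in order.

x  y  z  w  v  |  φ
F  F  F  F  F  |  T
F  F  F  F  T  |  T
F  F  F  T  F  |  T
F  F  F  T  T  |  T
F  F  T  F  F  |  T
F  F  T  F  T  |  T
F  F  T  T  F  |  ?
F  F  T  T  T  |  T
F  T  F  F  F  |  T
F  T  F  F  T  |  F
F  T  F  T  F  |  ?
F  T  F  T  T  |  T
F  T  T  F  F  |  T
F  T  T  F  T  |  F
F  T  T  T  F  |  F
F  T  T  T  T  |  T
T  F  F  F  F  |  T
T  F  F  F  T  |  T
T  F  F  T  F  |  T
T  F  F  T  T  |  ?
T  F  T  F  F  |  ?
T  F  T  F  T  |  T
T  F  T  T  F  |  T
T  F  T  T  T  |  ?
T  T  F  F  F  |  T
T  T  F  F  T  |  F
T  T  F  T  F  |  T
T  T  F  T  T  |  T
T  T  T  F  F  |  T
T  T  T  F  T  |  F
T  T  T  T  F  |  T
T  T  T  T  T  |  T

Row x=F, y=F, z=T, w=T, v=F: ((~(w ^ (x -> y)) ^ v) & (~(((z -> v) ^ ~(y ^ (y -> x))) ^ z) | y)) = F, (y ^ (x & w)) = F, ((~(w ^ (x -> y)) ^ v) & (~(((z -> v) ^ ~(y ^ (y -> x))) ^ z) | y) & (y ^ (x & w))) = F, so the formula = T.
Row x=F, y=T, z=F, w=T, v=F: ((~(w ^ (x -> y)) ^ v) & (~(((z -> v) ^ ~(y ^ (y -> x))) ^ z) | y)) = T, (y ^ (x & w)) = T, ((~(w ^ (x -> y)) ^ v) & (~(((z -> v) ^ ~(y ^ (y -> x))) ^ z) | y) & (y ^ (x & w))) = T, so the formula = F.
Row x=T, y=F, z=F, w=T, v=T: ((~(w ^ (x -> y)) ^ v) & (~(((z -> v) ^ ~(y ^ (y -> x))) ^ z) | y)) = F, (y ^ (x & w)) = T, ((~(w ^ (x -> y)) ^ v) & (~(((z -> v) ^ ~(y ^ (y -> x))) ^ z) | y) & (y ^ (x & w))) = F, so the formula = T.
Row x=T, y=F, z=T, w=F, v=F: ((~(w ^ (x -> y)) ^ v) & (~(((z -> v) ^ ~(y ^ (y -> x))) ^ z) | y)) = F, (y ^ (x & w)) = F, ((~(w ^ (x -> y)) ^ v) & (~(((z -> v) ^ ~(y ^ (y -> x))) ^ z) | y) & (y ^ (x & w))) = F, so the formula = T.
Row x=T, y=F, z=T, w=T, v=T: ((~(w ^ (x -> y)) ^ v) & (~(((z -> v) ^ ~(y ^ (y -> x))) ^ z) | y)) = T, (y ^ (x & w)) = T, ((~(w ^ (x -> y)) ^ v) & (~(((z -> v) ^ ~(y ^ (y -> x))) ^ z) | y) & (y ^ (x & w))) = T, so the formula = F.

T, F, T, T, F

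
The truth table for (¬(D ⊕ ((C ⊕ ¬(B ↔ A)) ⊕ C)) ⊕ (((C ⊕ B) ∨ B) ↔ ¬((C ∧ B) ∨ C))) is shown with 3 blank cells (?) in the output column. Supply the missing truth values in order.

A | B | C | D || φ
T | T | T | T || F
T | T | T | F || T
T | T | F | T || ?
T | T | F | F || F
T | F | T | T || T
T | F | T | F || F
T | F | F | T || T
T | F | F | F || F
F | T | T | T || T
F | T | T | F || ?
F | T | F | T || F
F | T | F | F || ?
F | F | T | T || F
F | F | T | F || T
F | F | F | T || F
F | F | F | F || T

Row A=T, B=T, C=F, D=T: ¬(D ⊕ ((C ⊕ ¬(B ↔ A)) ⊕ C)) = F, (((C ⊕ B) ∨ B) ↔ ¬((C ∧ B) ∨ C)) = T, so the formula = T.
Row A=F, B=T, C=T, D=F: ¬(D ⊕ ((C ⊕ ¬(B ↔ A)) ⊕ C)) = F, (((C ⊕ B) ∨ B) ↔ ¬((C ∧ B) ∨ C)) = F, so the formula = F.
Row A=F, B=T, C=F, D=F: ¬(D ⊕ ((C ⊕ ¬(B ↔ A)) ⊕ C)) = F, (((C ⊕ B) ∨ B) ↔ ¬((C ∧ B) ∨ C)) = T, so the formula = T.

T, F, T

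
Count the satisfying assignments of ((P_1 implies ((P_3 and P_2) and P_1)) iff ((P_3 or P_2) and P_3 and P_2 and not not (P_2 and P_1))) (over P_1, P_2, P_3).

 P_1    P_2    P_3   |  (P_3 and P_2)  ((P_3 and P_2) and P_1)  (P_3 or P_2)  (P_2 and P_1)  not (P_2 and P_1)  not not (P_2 and P_1)    φ  
False  False  False  |      False               False              False          False             True                False          False
False  False   True  |      False               False               True          False             True                False          False
False   True  False  |      False               False               True          False             True                False          False
False   True   True  |       True               False               True          False             True                False          False
 True  False  False  |      False               False              False          False             True                False           True
 True  False   True  |      False               False               True          False             True                False           True
 True   True  False  |      False               False               True           True            False                 True           True
 True   True   True  |       True                True               True           True            False                 True           True
The formula is true on 4 of the 8 rows.

4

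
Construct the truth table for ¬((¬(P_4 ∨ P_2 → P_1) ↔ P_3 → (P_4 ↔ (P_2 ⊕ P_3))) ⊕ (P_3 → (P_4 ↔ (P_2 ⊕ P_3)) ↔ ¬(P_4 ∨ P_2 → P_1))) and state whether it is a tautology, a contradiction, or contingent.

tautology

P_1 | P_2 | P_3 | P_4 || (P_4 ∨ P_2) | ((P_4 ∨ P_2) → P_1) | ¬((P_4 ∨ P_2) → P_1) | (P_2 ⊕ P_3) | (P_4 ↔ (P_2 ⊕ P_3)) | (P_3 → (P_4 ↔ (P_2 ⊕ P_3))) | φ
 T  |  T  |  T  |  T  ||      T      |          T          |          F           |      F      |          F          |              F              | T
 T  |  T  |  T  |  F  ||      T      |          T          |          F           |      F      |          T          |              T              | T
 T  |  T  |  F  |  T  ||      T      |          T          |          F           |      T      |          T          |              T              | T
 T  |  T  |  F  |  F  ||      T      |          T          |          F           |      T      |          F          |              T              | T
 T  |  F  |  T  |  T  ||      T      |          T          |          F           |      T      |          T          |              T              | T
 T  |  F  |  T  |  F  ||      F      |          T          |          F           |      T      |          F          |              F              | T
 T  |  F  |  F  |  T  ||      T      |          T          |          F           |      F      |          F          |              T              | T
 T  |  F  |  F  |  F  ||      F      |          T          |          F           |      F      |          T          |              T              | T
 F  |  T  |  T  |  T  ||      T      |          F          |          T           |      F      |          F          |              F              | T
 F  |  T  |  T  |  F  ||      T      |          F          |          T           |      F      |          T          |              T              | T
 F  |  T  |  F  |  T  ||      T      |          F          |          T           |      T      |          T          |              T              | T
 F  |  T  |  F  |  F  ||      T      |          F          |          T           |      T      |          F          |              T              | T
 F  |  F  |  T  |  T  ||      T      |          F          |          T           |      T      |          T          |              T              | T
 F  |  F  |  T  |  F  ||      F      |          T          |          F           |      T      |          F          |              F              | T
 F  |  F  |  F  |  T  ||      T      |          F          |          T           |      F      |          F          |              T              | T
 F  |  F  |  F  |  F  ||      F      |          T          |          F           |      F      |          T          |              T              | T
Every row is T, so the formula is a tautology.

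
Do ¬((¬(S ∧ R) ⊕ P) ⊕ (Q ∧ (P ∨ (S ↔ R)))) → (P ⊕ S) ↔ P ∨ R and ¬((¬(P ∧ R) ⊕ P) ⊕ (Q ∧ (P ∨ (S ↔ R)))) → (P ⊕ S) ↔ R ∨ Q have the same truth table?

not equivalent

P | Q | R | S | φ | ψ
- | - | - | - | - | -
T | T | T | T | F | F
T | T | T | F | T | T
T | T | F | T | T | T
T | T | F | F | T | T
T | F | T | T | T | T
T | F | T | F | T | T
T | F | F | T | F | T
T | F | F | F | T | F
F | T | T | T | T | T
F | T | T | F | T | T
F | T | F | T | F | T
F | T | F | F | T | F
F | F | T | T | T | T
F | F | T | F | T | T
F | F | F | T | F | F
F | F | F | F | F | F
The columns differ at P=T, Q=F, R=F, S=T (φ=F, ψ=T), so they are not equivalent.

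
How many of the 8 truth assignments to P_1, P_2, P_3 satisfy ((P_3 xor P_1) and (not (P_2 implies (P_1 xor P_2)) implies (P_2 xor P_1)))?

P_1  P_2  P_3  |  φ
 F    F    F   |  F
 F    F    T   |  T
 F    T    F   |  F
 F    T    T   |  T
 T    F    F   |  T
 T    F    T   |  F
 T    T    F   |  F
 T    T    T   |  F
The formula is true on 3 of the 8 rows.

3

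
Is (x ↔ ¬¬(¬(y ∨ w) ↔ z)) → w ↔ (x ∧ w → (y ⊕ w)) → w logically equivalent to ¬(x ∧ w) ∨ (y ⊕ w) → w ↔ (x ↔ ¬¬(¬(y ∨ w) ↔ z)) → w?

x  y  z  w  |  φ  ψ
1  1  1  1  |  1  1
1  1  1  0  |  0  0
1  1  0  1  |  1  1
1  1  0  0  |  1  1
1  0  1  1  |  1  1
1  0  1  0  |  1  1
1  0  0  1  |  1  1
1  0  0  0  |  0  0
0  1  1  1  |  1  1
0  1  1  0  |  1  1
0  1  0  1  |  1  1
0  1  0  0  |  0  0
0  0  1  1  |  1  1
0  0  1  0  |  0  0
0  0  0  1  |  1  1
0  0  0  0  |  1  1
The columns for φ and ψ agree on every row, so they are logically equivalent.

equivalent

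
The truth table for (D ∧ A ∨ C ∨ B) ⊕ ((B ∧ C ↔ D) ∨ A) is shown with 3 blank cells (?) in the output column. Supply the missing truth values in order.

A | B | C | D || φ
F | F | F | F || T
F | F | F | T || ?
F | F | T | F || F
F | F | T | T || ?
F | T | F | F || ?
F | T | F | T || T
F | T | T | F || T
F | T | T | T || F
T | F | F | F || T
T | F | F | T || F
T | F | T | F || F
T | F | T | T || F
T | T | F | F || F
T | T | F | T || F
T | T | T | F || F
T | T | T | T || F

F, T, F

Row A=F, B=F, C=F, D=T: (D ∧ A ∨ C ∨ B) = F, ((B ∧ C ↔ D) ∨ A) = F, so the formula = F.
Row A=F, B=F, C=T, D=T: (D ∧ A ∨ C ∨ B) = T, ((B ∧ C ↔ D) ∨ A) = F, so the formula = T.
Row A=F, B=T, C=F, D=F: (D ∧ A ∨ C ∨ B) = T, ((B ∧ C ↔ D) ∨ A) = T, so the formula = F.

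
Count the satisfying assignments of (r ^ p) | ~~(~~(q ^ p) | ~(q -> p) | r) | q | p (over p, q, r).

7

p | q | r | φ
- | - | - | -
1 | 1 | 1 | 1
1 | 1 | 0 | 1
1 | 0 | 1 | 1
1 | 0 | 0 | 1
0 | 1 | 1 | 1
0 | 1 | 0 | 1
0 | 0 | 1 | 1
0 | 0 | 0 | 0
The formula is true on 7 of the 8 rows.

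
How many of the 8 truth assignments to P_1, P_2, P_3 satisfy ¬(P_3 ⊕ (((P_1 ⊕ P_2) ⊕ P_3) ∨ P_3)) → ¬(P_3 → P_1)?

4

P_1 | P_2 | P_3 || φ
 F  |  F  |  F  || F
 F  |  F  |  T  || T
 F  |  T  |  F  || T
 F  |  T  |  T  || T
 T  |  F  |  F  || T
 T  |  F  |  T  || F
 T  |  T  |  F  || F
 T  |  T  |  T  || F
The formula is true on 4 of the 8 rows.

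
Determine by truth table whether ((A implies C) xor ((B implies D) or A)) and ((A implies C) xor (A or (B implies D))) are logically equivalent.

equivalent

A | B | C | D || φ | ψ
0 | 0 | 0 | 0 || 0 | 0
0 | 0 | 0 | 1 || 0 | 0
0 | 0 | 1 | 0 || 0 | 0
0 | 0 | 1 | 1 || 0 | 0
0 | 1 | 0 | 0 || 1 | 1
0 | 1 | 0 | 1 || 0 | 0
0 | 1 | 1 | 0 || 1 | 1
0 | 1 | 1 | 1 || 0 | 0
1 | 0 | 0 | 0 || 1 | 1
1 | 0 | 0 | 1 || 1 | 1
1 | 0 | 1 | 0 || 0 | 0
1 | 0 | 1 | 1 || 0 | 0
1 | 1 | 0 | 0 || 1 | 1
1 | 1 | 0 | 1 || 1 | 1
1 | 1 | 1 | 0 || 0 | 0
1 | 1 | 1 | 1 || 0 | 0
The columns for φ and ψ agree on every row, so they are logically equivalent.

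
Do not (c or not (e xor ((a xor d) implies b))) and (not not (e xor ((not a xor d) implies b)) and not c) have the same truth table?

a | b | c | d | e || φ | ψ
T | T | T | T | T || F | F
T | T | T | T | F || F | F
T | T | T | F | T || F | F
T | T | T | F | F || F | F
T | T | F | T | T || F | F
T | T | F | T | F || T | T
T | T | F | F | T || F | F
T | T | F | F | F || T | T
T | F | T | T | T || F | F
T | F | T | T | F || F | F
T | F | T | F | T || F | F
T | F | T | F | F || F | F
T | F | F | T | T || F | T
T | F | F | T | F || T | F
T | F | F | F | T || T | F
T | F | F | F | F || F | T
F | T | T | T | T || F | F
F | T | T | T | F || F | F
F | T | T | F | T || F | F
F | T | T | F | F || F | F
F | T | F | T | T || F | F
F | T | F | T | F || T | T
F | T | F | F | T || F | F
F | T | F | F | F || T | T
F | F | T | T | T || F | F
F | F | T | T | F || F | F
F | F | T | F | T || F | F
F | F | T | F | F || F | F
F | F | F | T | T || T | F
F | F | F | T | F || F | T
F | F | F | F | T || F | T
F | F | F | F | F || T | F
The columns differ at a=T, b=F, c=F, d=T, e=T (φ=F, ψ=T), so they are not equivalent.

not equivalent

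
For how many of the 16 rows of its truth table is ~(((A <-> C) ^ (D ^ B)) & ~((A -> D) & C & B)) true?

A | B | C | D || φ
1 | 1 | 1 | 1 || 1
1 | 1 | 1 | 0 || 1
1 | 1 | 0 | 1 || 1
1 | 1 | 0 | 0 || 0
1 | 0 | 1 | 1 || 1
1 | 0 | 1 | 0 || 0
1 | 0 | 0 | 1 || 0
1 | 0 | 0 | 0 || 1
0 | 1 | 1 | 1 || 1
0 | 1 | 1 | 0 || 1
0 | 1 | 0 | 1 || 0
0 | 1 | 0 | 0 || 1
0 | 0 | 1 | 1 || 0
0 | 0 | 1 | 0 || 1
0 | 0 | 0 | 1 || 1
0 | 0 | 0 | 0 || 0
The formula is true on 10 of the 16 rows.

10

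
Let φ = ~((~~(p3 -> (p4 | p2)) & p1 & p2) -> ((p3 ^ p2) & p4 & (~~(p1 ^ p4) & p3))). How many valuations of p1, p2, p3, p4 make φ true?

p1  p2  p3  p4  |  φ
T   T   T   T   |  T
T   T   T   F   |  T
T   T   F   T   |  T
T   T   F   F   |  T
T   F   T   T   |  F
T   F   T   F   |  F
T   F   F   T   |  F
T   F   F   F   |  F
F   T   T   T   |  F
F   T   T   F   |  F
F   T   F   T   |  F
F   T   F   F   |  F
F   F   T   T   |  F
F   F   T   F   |  F
F   F   F   T   |  F
F   F   F   F   |  F
The formula is true on 4 of the 16 rows.

4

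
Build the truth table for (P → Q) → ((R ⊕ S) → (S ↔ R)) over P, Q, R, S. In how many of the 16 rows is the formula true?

10

P  Q  R  S  |  (P → Q)  (R ⊕ S)  (S ↔ R)  ((R ⊕ S) → (S ↔ R))  ((P → Q) → ((R ⊕ S) → (S ↔ R)))
F  F  F  F  |     T        F        T              T                          T               
F  F  F  T  |     T        T        F              F                          F               
F  F  T  F  |     T        T        F              F                          F               
F  F  T  T  |     T        F        T              T                          T               
F  T  F  F  |     T        F        T              T                          T               
F  T  F  T  |     T        T        F              F                          F               
F  T  T  F  |     T        T        F              F                          F               
F  T  T  T  |     T        F        T              T                          T               
T  F  F  F  |     F        F        T              T                          T               
T  F  F  T  |     F        T        F              F                          T               
T  F  T  F  |     F        T        F              F                          T               
T  F  T  T  |     F        F        T              T                          T               
T  T  F  F  |     T        F        T              T                          T               
T  T  F  T  |     T        T        F              F                          F               
T  T  T  F  |     T        T        F              F                          F               
T  T  T  T  |     T        F        T              T                          T               
The formula is true on 10 of the 16 rows.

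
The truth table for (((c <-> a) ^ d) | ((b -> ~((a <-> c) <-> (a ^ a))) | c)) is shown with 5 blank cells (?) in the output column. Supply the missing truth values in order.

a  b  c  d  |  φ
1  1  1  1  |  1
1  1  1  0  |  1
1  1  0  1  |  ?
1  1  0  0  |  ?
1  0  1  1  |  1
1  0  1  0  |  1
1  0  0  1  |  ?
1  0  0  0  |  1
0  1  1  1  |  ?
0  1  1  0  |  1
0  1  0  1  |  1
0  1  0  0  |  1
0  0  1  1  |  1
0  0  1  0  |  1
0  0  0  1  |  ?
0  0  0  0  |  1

1, 0, 1, 1, 1

Row a=1, b=1, c=0, d=1: ((c <-> a) ^ d) = 1, ((b -> ~((a <-> c) <-> (a ^ a))) | c) = 0, so the formula = 1.
Row a=1, b=1, c=0, d=0: ((c <-> a) ^ d) = 0, ((b -> ~((a <-> c) <-> (a ^ a))) | c) = 0, so the formula = 0.
Row a=1, b=0, c=0, d=1: ((c <-> a) ^ d) = 1, ((b -> ~((a <-> c) <-> (a ^ a))) | c) = 1, so the formula = 1.
Row a=0, b=1, c=1, d=1: ((c <-> a) ^ d) = 1, ((b -> ~((a <-> c) <-> (a ^ a))) | c) = 1, so the formula = 1.
Row a=0, b=0, c=0, d=1: ((c <-> a) ^ d) = 0, ((b -> ~((a <-> c) <-> (a ^ a))) | c) = 1, so the formula = 1.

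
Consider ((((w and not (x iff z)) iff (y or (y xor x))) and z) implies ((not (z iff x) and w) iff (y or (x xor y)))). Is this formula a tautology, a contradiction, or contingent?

tautology

x | y | z | w | φ
- | - | - | - | -
1 | 1 | 1 | 1 | 1
1 | 1 | 1 | 0 | 1
1 | 1 | 0 | 1 | 1
1 | 1 | 0 | 0 | 1
1 | 0 | 1 | 1 | 1
1 | 0 | 1 | 0 | 1
1 | 0 | 0 | 1 | 1
1 | 0 | 0 | 0 | 1
0 | 1 | 1 | 1 | 1
0 | 1 | 1 | 0 | 1
0 | 1 | 0 | 1 | 1
0 | 1 | 0 | 0 | 1
0 | 0 | 1 | 1 | 1
0 | 0 | 1 | 0 | 1
0 | 0 | 0 | 1 | 1
0 | 0 | 0 | 0 | 1
Every row is 1, so the formula is a tautology.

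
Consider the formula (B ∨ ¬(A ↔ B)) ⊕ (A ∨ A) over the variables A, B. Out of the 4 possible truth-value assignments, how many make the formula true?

A | B || (A ↔ B) | ¬(A ↔ B) | (B ∨ ¬(A ↔ B)) | (A ∨ A) | ((B ∨ ¬(A ↔ B)) ⊕ (A ∨ A))
0 | 0 ||    1    |    0     |       0        |    0    |             0             
0 | 1 ||    0    |    1     |       1        |    0    |             1             
1 | 0 ||    0    |    1     |       1        |    1    |             0             
1 | 1 ||    1    |    0     |       1        |    1    |             0             
The formula is true on 1 of the 4 rows.

1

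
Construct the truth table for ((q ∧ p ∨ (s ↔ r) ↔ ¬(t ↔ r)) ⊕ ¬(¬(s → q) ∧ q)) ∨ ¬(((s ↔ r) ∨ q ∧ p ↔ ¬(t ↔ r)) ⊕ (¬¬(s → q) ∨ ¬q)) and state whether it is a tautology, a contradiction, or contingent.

tautology

p  q  r  s  t  |  φ
T  T  T  T  T  |  T
T  T  T  T  F  |  T
T  T  T  F  T  |  T
T  T  T  F  F  |  T
T  T  F  T  T  |  T
T  T  F  T  F  |  T
T  T  F  F  T  |  T
T  T  F  F  F  |  T
T  F  T  T  T  |  T
T  F  T  T  F  |  T
T  F  T  F  T  |  T
T  F  T  F  F  |  T
T  F  F  T  T  |  T
T  F  F  T  F  |  T
T  F  F  F  T  |  T
T  F  F  F  F  |  T
F  T  T  T  T  |  T
F  T  T  T  F  |  T
F  T  T  F  T  |  T
F  T  T  F  F  |  T
F  T  F  T  T  |  T
F  T  F  T  F  |  T
F  T  F  F  T  |  T
F  T  F  F  F  |  T
F  F  T  T  T  |  T
F  F  T  T  F  |  T
F  F  T  F  T  |  T
F  F  T  F  F  |  T
F  F  F  T  T  |  T
F  F  F  T  F  |  T
F  F  F  F  T  |  T
F  F  F  F  F  |  T
Every row is T, so the formula is a tautology.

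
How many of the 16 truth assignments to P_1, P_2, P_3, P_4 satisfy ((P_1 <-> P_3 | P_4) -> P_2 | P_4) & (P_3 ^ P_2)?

7

P_1  P_2  P_3  P_4     (P_3 | P_4)  (P_1 <-> (P_3 | P_4))  (P_2 | P_4)  (P_3 ^ P_2)  φ
 T    T    T    T           T                 T                 T            F       F
 T    T    T    F           T                 T                 T            F       F
 T    T    F    T           T                 T                 T            T       T
 T    T    F    F           F                 F                 T            T       T
 T    F    T    T           T                 T                 T            T       T
 T    F    T    F           T                 T                 F            T       F
 T    F    F    T           T                 T                 T            F       F
 T    F    F    F           F                 F                 F            F       F
 F    T    T    T           T                 F                 T            F       F
 F    T    T    F           T                 F                 T            F       F
 F    T    F    T           T                 F                 T            T       T
 F    T    F    F           F                 T                 T            T       T
 F    F    T    T           T                 F                 T            T       T
 F    F    T    F           T                 F                 F            T       T
 F    F    F    T           T                 F                 T            F       F
 F    F    F    F           F                 T                 F            F       F
The formula is true on 7 of the 16 rows.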